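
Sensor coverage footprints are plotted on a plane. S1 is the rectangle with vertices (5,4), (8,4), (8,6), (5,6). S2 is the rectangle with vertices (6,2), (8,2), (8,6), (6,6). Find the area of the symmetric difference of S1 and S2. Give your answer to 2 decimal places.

|S1∩S2|: x∈[6,8], y∈[4,6] → 2·2 = 4.
|S1 △ S2| = |S1| + |S2| − 2·|S1∩S2| = 6 + 8 − 8 = 6.00.

6.00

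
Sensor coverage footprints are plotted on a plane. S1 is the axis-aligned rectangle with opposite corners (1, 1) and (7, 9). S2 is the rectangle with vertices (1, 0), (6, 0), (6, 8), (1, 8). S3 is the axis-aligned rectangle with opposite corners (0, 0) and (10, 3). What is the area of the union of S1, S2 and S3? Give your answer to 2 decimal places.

66.00

By inclusion–exclusion:
Individual areas: |S1| = 48, |S2| = 40, |S3| = 30.
|S1∩S2|: x∈[1,6], y∈[1,8] → 5·7 = 35.
|S1∩S3|: x∈[1,7], y∈[1,3] → 6·2 = 12.
|S2∩S3|: x∈[1,6], y∈[0,3] → 5·3 = 15.
|S1∩S2∩S3| = 10.
|S1 ∪ S2 ∪ S3| = 118 − 62 + 10 = 66.00.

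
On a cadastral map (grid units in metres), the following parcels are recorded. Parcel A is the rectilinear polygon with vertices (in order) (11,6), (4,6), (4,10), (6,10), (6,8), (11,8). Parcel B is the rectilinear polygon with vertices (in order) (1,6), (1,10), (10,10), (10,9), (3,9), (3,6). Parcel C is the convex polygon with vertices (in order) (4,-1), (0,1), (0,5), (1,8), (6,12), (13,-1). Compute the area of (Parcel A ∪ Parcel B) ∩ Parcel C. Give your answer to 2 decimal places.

21.23

|Parcel A ∪ Parcel B| = 31.
|(Parcel A ∪ Parcel B) ∩ Parcel C| = 21.23.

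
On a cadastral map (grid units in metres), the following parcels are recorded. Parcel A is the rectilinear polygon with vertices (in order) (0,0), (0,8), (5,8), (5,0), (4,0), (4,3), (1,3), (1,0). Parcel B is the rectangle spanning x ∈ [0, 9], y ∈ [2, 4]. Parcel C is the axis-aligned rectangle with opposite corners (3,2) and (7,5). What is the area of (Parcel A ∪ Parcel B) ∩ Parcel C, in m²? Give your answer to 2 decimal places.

10.00

The region (Parcel A ∪ Parcel B) ∩ Parcel C is the polygon with vertices (5,4), (7,4), (7,2), (5,2), (4,2), (3,2), (3,5), (5,5).
By the shoelace formula its area is 10.00.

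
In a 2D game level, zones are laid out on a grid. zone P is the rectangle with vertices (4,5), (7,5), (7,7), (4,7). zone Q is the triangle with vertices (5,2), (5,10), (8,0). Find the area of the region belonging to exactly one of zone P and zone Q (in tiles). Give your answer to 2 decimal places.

|zone P| = 6, |zone Q| = 12, |zone P∩zone Q| = 2.4.
|zone P △ zone Q| = |zone P| + |zone Q| − 2·|zone P∩zone Q| = 6 + 12 − 4.8 = 13.20.

13.20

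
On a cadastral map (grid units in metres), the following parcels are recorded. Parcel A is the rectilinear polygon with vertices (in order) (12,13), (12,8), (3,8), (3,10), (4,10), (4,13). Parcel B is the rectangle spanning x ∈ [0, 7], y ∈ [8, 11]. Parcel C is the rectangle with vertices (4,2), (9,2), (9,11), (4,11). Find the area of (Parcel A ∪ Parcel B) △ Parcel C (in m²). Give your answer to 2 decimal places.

|Parcel A ∪ Parcel B| = 52.
|(Parcel A ∪ Parcel B) ∩ Parcel C| = 15.
|(Parcel A ∪ Parcel B) △ Parcel C| = 52 + 45 − 30 = 67.00.

67.00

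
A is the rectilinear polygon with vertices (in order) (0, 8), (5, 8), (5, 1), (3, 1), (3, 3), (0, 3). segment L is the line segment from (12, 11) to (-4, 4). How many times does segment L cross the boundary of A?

The segment meets the boundary at (0,5.75), (5,7.938).

2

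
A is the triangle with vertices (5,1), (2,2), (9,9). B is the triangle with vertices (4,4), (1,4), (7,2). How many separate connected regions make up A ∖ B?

A ∖ B splits into 2 disjoint pieces (area 4.5536, area 7.8125).

2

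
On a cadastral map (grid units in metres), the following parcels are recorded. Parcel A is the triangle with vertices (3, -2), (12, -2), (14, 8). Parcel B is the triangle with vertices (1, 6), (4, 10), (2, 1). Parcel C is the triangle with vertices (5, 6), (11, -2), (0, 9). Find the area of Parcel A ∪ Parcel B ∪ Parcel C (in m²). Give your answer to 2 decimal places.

By inclusion–exclusion:
Individual areas: |Parcel A| = 45, |Parcel B| = 9.5, |Parcel C| = 11.
|Parcel A∩Parcel B| = 0.
|Parcel A∩Parcel C| = 2.0592.
|Parcel B∩Parcel C| = 1.2281.
|Parcel A∩Parcel B∩Parcel C| = 0.
|Parcel A ∪ Parcel B ∪ Parcel C| = 65.5 − 3.2873 + 0 = 62.21.

62.21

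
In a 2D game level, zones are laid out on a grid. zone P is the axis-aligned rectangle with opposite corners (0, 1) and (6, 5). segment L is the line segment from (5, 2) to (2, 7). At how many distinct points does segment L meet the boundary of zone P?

The segment meets the boundary at (3.2,5).

1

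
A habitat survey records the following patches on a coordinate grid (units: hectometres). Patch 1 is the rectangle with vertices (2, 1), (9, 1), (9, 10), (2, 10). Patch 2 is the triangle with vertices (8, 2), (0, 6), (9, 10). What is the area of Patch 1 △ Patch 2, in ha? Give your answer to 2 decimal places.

|Patch 1| = 63, |Patch 2| = 34, |Patch 1∩Patch 2| = 32.1111.
|Patch 1 △ Patch 2| = |Patch 1| + |Patch 2| − 2·|Patch 1∩Patch 2| = 63 + 34 − 64.2222 = 32.78.

32.78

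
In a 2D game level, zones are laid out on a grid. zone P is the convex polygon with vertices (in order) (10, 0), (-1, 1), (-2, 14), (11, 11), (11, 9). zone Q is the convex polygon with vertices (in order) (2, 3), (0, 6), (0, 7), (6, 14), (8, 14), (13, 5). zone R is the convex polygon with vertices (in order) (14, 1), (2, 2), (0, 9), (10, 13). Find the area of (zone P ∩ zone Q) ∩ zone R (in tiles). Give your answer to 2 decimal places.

67.93

The region (zone P ∩ zone Q) ∩ zone R is the polygon with vertices (10.963,8.667), (10.505,4.546), (2,3), (1.5,3.75), (0.429,7.5), (2.609,10.043), (7.195,11.878), (9.471,11.353).
By the shoelace formula its area is 67.93.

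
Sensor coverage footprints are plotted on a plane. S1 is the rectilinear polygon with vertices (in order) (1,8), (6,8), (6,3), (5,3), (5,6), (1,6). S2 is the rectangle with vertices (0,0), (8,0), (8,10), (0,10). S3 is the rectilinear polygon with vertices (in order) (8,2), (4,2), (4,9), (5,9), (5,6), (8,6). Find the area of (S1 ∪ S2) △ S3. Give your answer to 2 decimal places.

61.00

|S1 ∪ S2| = 80.
|(S1 ∪ S2) ∩ S3| = 19.
|(S1 ∪ S2) △ S3| = 80 + 19 − 38 = 61.00.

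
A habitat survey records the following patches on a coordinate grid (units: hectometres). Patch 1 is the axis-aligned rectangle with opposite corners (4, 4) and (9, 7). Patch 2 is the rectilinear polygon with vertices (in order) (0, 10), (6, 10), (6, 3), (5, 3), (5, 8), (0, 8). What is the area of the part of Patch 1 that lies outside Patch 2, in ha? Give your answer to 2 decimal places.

12.00

|Patch 1| = 15, |Patch 1∩Patch 2| = 3.
|Patch 1 ∖ Patch 2| = |Patch 1| − |Patch 1∩Patch 2| = 15 − 3 = 12.00.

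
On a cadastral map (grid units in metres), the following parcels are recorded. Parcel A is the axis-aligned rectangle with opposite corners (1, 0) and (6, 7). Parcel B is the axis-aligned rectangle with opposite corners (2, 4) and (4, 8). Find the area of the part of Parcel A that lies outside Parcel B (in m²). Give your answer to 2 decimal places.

|Parcel A∩Parcel B|: x∈[2,4], y∈[4,7] → 2·3 = 6.
|Parcel A| = 35.
|Parcel A ∖ Parcel B| = |Parcel A| − |Parcel A∩Parcel B| = 35 − 6 = 29.00.

29.00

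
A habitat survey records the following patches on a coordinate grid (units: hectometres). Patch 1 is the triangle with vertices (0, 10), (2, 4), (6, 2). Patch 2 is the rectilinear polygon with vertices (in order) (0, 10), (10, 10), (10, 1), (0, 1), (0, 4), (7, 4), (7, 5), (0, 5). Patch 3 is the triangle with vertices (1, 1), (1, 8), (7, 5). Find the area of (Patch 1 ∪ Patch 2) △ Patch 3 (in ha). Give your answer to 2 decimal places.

|Patch 1 ∪ Patch 2| = 85.2917.
|(Patch 1 ∪ Patch 2) ∩ Patch 3| = 18.0417.
|(Patch 1 ∪ Patch 2) △ Patch 3| = 85.2917 + 21 − 36.0833 = 70.21.

70.21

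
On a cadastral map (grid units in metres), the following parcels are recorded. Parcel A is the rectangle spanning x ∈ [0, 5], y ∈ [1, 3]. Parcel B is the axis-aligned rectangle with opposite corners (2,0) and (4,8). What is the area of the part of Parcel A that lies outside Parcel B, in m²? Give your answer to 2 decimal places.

|Parcel A∩Parcel B|: x∈[2,4], y∈[1,3] → 2·2 = 4.
|Parcel A| = 10.
|Parcel A ∖ Parcel B| = |Parcel A| − |Parcel A∩Parcel B| = 10 − 4 = 6.00.

6.00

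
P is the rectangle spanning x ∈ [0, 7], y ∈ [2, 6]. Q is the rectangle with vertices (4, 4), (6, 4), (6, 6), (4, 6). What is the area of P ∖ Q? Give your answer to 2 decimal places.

24.00

|P∩Q|: x∈[4,6], y∈[4,6] → 2·2 = 4.
|P| = 28.
|P ∖ Q| = |P| − |P∩Q| = 28 − 4 = 24.00.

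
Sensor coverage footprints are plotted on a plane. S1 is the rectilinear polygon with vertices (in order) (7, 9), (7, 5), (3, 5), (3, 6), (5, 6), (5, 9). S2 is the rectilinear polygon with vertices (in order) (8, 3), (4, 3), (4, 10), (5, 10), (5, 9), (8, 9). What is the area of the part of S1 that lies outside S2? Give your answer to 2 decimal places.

1.00

|S1| = 10, |S1∩S2| = 9.
|S1 ∖ S2| = |S1| − |S1∩S2| = 10 − 9 = 1.00.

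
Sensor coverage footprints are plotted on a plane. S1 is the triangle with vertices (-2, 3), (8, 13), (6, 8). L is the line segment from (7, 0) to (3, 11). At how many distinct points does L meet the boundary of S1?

2

The segment meets the boundary at (3.8,8.8), (4.444,7.028).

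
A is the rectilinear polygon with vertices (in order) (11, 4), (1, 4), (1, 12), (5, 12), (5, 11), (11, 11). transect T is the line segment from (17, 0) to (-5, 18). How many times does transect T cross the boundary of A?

The segment meets the boundary at (2.333,12), (11,4.909).

2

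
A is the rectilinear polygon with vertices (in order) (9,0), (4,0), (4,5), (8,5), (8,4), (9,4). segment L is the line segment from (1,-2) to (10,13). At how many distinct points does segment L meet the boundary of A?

2

The segment meets the boundary at (5.2,5), (4,3).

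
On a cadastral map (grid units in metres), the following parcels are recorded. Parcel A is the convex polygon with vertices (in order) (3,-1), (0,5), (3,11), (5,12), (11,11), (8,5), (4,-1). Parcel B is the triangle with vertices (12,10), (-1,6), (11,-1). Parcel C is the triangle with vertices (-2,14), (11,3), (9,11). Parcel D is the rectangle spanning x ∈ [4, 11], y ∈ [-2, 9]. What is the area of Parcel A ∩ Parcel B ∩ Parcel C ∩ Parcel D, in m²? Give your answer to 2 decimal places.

8.22

The intersection is the polygon with vertices (9.667,8.333), (8.189,5.378), (5.2,7.908), (8.75,9), (9.5,9).
By the shoelace formula its area is 8.22.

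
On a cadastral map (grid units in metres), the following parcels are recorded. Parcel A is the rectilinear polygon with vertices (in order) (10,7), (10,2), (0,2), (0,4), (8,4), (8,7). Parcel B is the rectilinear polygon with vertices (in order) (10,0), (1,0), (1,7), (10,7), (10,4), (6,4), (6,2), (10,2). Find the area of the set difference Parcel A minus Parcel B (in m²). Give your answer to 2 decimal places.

|Parcel A| = 26, |Parcel A∩Parcel B| = 16.
|Parcel A ∖ Parcel B| = |Parcel A| − |Parcel A∩Parcel B| = 26 − 16 = 10.00.

10.00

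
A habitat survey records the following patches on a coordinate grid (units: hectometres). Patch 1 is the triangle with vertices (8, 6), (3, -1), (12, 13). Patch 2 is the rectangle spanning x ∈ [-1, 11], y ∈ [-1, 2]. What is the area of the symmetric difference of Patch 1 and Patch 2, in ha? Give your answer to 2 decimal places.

38.86

|Patch 1| = 3.5, |Patch 2| = 36, |Patch 1∩Patch 2| = 0.3214.
|Patch 1 △ Patch 2| = |Patch 1| + |Patch 2| − 2·|Patch 1∩Patch 2| = 3.5 + 36 − 0.6429 = 38.86.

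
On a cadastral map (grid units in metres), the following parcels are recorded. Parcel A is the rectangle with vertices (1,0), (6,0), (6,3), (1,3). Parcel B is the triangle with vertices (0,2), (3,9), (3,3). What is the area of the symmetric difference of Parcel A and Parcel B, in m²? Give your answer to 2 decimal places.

22.67

|Parcel A| = 15, |Parcel B| = 9, |Parcel A∩Parcel B| = 0.6667.
|Parcel A △ Parcel B| = |Parcel A| + |Parcel B| − 2·|Parcel A∩Parcel B| = 15 + 9 − 1.3333 = 22.67.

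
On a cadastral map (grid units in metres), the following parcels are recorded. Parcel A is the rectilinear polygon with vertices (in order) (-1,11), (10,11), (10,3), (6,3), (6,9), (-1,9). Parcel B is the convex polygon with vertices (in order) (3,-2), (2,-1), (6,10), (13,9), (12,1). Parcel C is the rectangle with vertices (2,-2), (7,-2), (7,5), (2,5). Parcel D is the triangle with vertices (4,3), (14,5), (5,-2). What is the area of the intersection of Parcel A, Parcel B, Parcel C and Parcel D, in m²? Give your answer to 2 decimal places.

The intersection is the polygon with vertices (6,3.4), (7,3.6), (7,3), (6,3).
By the shoelace formula its area is 0.50.

0.50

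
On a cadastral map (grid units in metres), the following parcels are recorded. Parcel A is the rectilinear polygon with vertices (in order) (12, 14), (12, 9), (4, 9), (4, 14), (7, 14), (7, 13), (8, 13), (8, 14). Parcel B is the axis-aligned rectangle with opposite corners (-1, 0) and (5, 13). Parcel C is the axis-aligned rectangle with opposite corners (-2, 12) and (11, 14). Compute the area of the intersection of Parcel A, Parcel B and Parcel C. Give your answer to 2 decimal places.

The intersection is the polygon with vertices (4,13), (5,13), (5,12), (4,12).
By the shoelace formula its area is 1.00.

1.00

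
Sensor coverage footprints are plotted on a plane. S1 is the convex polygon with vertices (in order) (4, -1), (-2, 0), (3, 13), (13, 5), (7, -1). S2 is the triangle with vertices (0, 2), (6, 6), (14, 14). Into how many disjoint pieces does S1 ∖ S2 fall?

S1 ∖ S2 is a single connected region.

1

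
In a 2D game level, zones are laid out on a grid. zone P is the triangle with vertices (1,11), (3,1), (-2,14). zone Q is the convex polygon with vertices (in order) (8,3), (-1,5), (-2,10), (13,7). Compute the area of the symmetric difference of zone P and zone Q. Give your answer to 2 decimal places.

|zone P| = 12, |zone Q| = 59, |zone P∩zone Q| = 5.6443.
|zone P △ zone Q| = |zone P| + |zone Q| − 2·|zone P∩zone Q| = 12 + 59 − 11.2886 = 59.71.

59.71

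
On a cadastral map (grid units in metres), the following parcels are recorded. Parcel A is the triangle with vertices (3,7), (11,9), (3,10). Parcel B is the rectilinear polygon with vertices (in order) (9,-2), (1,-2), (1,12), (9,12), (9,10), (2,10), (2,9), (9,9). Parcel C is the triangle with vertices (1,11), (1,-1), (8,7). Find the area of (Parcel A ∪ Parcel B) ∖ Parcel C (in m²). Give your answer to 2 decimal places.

68.48

|Parcel A ∪ Parcel B| = 109.5.
|(Parcel A ∪ Parcel B) ∩ Parcel C| = 41.0179.
|(Parcel A ∪ Parcel B) ∖ Parcel C| = 109.5 − 41.0179 = 68.48.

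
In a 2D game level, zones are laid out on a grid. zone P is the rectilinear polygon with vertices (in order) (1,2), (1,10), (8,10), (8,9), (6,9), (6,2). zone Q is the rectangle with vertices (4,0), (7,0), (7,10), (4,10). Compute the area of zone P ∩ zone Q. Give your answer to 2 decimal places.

17.00

The intersection is the polygon with vertices (7,10), (7,9), (6,9), (6,2), (4,2), (4,10).
By the shoelace formula its area is 17.00.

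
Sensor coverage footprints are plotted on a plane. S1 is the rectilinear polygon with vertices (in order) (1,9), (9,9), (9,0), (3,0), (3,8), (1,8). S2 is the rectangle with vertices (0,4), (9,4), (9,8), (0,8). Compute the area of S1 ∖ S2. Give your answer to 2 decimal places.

|S1| = 56, |S1∩S2| = 24.
|S1 ∖ S2| = |S1| − |S1∩S2| = 56 − 24 = 32.00.

32.00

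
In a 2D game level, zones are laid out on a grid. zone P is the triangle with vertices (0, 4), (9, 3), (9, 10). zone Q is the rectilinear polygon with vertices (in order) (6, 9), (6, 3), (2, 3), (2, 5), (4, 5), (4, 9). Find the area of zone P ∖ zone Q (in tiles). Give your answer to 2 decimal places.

|zone P| = 31.5, |zone P∩zone Q| = 10.4444.
|zone P ∖ zone Q| = |zone P| − |zone P∩zone Q| = 31.5 − 10.4444 = 21.06.

21.06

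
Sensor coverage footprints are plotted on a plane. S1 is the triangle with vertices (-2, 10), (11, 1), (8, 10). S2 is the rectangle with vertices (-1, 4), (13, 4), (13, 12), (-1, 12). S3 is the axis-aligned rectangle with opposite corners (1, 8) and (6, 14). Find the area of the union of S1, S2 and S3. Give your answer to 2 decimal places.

By inclusion–exclusion:
Individual areas: |S1| = 45, |S2| = 112, |S3| = 30.
|S1∩S2| = 39.6538.
|S1∩S3| = 10.
|S2∩S3|: x∈[1,6], y∈[8,12] → 5·4 = 20.
|S1∩S2∩S3| = 10.
|S1 ∪ S2 ∪ S3| = 187 − 69.6538 + 10 = 127.35.

127.35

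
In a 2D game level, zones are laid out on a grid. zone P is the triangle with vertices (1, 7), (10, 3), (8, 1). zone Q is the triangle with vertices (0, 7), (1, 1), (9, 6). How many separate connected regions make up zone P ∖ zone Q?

2

zone P ∖ zone Q splits into 2 disjoint pieces (area 0.0102, area 8.3134).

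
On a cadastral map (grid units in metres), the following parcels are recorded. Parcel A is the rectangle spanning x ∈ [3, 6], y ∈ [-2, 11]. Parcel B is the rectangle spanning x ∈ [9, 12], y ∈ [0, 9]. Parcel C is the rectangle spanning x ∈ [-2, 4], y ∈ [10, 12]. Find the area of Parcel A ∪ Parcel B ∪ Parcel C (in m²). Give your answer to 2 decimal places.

By inclusion–exclusion:
Individual areas: |Parcel A| = 39, |Parcel B| = 27, |Parcel C| = 12.
|Parcel A∩Parcel B| = 0 (no overlap).
|Parcel A∩Parcel C|: x∈[3,4], y∈[10,11] → 1·1 = 1.
|Parcel B∩Parcel C| = 0 (no overlap).
|Parcel A∩Parcel B∩Parcel C| = 0.
|Parcel A ∪ Parcel B ∪ Parcel C| = 78 − 1 + 0 = 77.00.

77.00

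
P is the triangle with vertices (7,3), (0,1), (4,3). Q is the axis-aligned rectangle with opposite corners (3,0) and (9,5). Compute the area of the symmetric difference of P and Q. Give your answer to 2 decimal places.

|P| = 3, |Q| = 30, |P∩Q| = 2.0357.
|P △ Q| = |P| + |Q| − 2·|P∩Q| = 3 + 30 − 4.0714 = 28.93.

28.93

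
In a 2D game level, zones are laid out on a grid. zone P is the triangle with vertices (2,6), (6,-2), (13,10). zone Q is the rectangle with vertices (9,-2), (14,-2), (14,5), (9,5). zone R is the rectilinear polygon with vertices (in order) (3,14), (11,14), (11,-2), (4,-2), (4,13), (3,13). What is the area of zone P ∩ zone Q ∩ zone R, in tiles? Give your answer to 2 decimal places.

1.01

The intersection is the polygon with vertices (9,5), (10.083,5), (9,3.143).
By the shoelace formula its area is 1.01.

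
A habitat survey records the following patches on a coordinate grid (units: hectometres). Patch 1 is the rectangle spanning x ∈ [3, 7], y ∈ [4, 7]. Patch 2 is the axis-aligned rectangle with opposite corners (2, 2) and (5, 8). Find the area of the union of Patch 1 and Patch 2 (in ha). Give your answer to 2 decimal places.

24.00

By inclusion–exclusion:
Individual areas: |Patch 1| = 12, |Patch 2| = 18.
|Patch 1∩Patch 2|: x∈[3,5], y∈[4,7] → 2·3 = 6.
|Patch 1 ∪ Patch 2| = 30 − 6 = 24.00.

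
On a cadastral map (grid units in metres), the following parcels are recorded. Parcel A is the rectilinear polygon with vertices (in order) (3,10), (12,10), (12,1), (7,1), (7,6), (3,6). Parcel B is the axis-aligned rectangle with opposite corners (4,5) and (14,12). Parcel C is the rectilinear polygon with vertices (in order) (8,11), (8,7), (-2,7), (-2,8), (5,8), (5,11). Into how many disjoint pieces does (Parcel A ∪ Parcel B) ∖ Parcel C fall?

(Parcel A ∪ Parcel B) ∖ Parcel C is a single connected region.

1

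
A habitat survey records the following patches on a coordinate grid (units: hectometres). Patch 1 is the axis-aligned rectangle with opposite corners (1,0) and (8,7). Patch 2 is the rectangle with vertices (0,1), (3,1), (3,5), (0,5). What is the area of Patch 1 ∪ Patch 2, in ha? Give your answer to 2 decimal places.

53.00

By inclusion–exclusion:
Individual areas: |Patch 1| = 49, |Patch 2| = 12.
|Patch 1∩Patch 2|: x∈[1,3], y∈[1,5] → 2·4 = 8.
|Patch 1 ∪ Patch 2| = 61 − 8 = 53.00.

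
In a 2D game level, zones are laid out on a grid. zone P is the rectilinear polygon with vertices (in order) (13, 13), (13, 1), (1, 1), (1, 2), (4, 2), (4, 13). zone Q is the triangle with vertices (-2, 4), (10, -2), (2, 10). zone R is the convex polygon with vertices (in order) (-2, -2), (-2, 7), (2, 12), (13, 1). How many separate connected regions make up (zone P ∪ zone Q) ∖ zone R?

(zone P ∪ zone Q) ∖ zone R splits into 2 disjoint pieces (area 2.4202, area 67.5).

2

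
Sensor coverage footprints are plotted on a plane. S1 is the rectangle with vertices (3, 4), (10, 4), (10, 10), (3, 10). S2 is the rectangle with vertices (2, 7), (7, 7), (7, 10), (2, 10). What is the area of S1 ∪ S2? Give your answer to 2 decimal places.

By inclusion–exclusion:
Individual areas: |S1| = 42, |S2| = 15.
|S1∩S2|: x∈[3,7], y∈[7,10] → 4·3 = 12.
|S1 ∪ S2| = 57 − 12 = 45.00.

45.00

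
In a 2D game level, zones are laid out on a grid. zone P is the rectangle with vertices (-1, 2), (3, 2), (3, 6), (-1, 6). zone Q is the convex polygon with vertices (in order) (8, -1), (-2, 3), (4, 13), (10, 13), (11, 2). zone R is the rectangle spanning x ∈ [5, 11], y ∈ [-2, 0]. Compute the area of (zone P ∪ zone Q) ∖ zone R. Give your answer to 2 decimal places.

|zone P ∪ zone Q| = 122.9833.
|(zone P ∪ zone Q) ∩ zone R| = 1.75.
|(zone P ∪ zone Q) ∖ zone R| = 122.9833 − 1.75 = 121.23.

121.23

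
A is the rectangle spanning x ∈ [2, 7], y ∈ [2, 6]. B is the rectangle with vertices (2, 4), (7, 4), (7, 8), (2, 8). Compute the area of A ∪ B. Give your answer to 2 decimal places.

30.00

By inclusion–exclusion:
Individual areas: |A| = 20, |B| = 20.
|A∩B|: x∈[2,7], y∈[4,6] → 5·2 = 10.
|A ∪ B| = 40 − 10 = 30.00.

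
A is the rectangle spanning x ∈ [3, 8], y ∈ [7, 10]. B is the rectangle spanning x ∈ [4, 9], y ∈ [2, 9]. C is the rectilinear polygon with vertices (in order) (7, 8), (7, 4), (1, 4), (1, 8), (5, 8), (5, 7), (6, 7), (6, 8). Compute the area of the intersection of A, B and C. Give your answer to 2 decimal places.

2.00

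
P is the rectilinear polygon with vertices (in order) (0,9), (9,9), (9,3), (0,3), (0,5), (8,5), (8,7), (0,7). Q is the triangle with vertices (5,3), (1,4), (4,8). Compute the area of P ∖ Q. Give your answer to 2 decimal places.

32.30

|P| = 38, |P∩Q| = 5.7.
|P ∖ Q| = |P| − |P∩Q| = 38 − 5.7 = 32.30.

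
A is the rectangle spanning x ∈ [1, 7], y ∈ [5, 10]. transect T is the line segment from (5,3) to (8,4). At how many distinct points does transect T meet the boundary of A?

The segment lies entirely outside A and never meets its boundary.

0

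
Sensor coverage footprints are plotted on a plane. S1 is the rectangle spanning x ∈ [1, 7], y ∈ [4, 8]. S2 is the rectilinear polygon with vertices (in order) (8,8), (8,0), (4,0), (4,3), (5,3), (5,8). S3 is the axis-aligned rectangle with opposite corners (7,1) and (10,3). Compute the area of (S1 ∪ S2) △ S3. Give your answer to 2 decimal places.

|S1 ∪ S2| = 43.
|(S1 ∪ S2) ∩ S3| = 2.
|(S1 ∪ S2) △ S3| = 43 + 6 − 4 = 45.00.

45.00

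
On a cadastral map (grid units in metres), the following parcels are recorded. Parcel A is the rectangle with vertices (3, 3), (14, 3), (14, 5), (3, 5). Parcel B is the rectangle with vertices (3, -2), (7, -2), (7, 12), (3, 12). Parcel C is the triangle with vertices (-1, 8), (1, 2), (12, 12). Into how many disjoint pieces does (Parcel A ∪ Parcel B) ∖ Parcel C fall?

(Parcel A ∪ Parcel B) ∖ Parcel C splits into 2 disjoint pieces (area 44.5455, area 8.6154).

2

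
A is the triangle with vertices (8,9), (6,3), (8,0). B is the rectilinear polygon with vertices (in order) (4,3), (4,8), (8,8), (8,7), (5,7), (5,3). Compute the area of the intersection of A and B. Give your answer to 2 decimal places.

0.50

The intersection is the polygon with vertices (7.667,8), (8,8), (8,7), (7.333,7).
By the shoelace formula its area is 0.50.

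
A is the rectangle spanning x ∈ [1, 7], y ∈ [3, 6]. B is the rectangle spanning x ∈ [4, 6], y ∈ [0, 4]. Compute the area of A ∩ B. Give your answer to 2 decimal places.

2.00

|A∩B|: x∈[4,6], y∈[3,4] → 2·1 = 2.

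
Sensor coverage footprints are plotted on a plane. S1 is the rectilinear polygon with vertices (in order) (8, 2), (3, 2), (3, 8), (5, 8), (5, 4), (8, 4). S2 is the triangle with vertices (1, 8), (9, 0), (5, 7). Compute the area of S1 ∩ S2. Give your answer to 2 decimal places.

7.07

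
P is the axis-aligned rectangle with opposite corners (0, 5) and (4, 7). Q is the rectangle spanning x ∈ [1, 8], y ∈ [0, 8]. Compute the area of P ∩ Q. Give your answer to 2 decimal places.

6.00

|P∩Q|: x∈[1,4], y∈[5,7] → 3·2 = 6.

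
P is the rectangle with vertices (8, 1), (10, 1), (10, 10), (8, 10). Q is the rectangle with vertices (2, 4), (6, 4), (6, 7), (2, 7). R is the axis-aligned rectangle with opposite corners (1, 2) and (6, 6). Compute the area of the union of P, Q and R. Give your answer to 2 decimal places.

42.00

By inclusion–exclusion:
Individual areas: |P| = 18, |Q| = 12, |R| = 20.
|P∩Q| = 0 (no overlap).
|P∩R| = 0 (no overlap).
|Q∩R|: x∈[2,6], y∈[4,6] → 4·2 = 8.
|P∩Q∩R| = 0.
|P ∪ Q ∪ R| = 50 − 8 + 0 = 42.00.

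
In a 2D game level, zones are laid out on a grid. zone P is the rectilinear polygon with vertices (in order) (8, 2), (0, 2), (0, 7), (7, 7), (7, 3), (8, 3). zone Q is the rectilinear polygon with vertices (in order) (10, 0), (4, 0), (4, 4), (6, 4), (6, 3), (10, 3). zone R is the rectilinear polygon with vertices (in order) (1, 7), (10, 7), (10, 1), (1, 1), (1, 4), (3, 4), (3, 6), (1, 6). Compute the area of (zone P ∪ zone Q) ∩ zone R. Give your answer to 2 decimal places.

35.00

|zone P ∪ zone Q| = 50.
|(zone P ∪ zone Q) ∩ zone R| = 35.00.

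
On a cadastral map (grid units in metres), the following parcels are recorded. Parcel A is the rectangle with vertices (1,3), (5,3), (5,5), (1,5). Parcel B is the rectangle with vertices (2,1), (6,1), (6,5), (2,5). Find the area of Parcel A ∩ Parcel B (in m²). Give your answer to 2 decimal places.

|Parcel A∩Parcel B|: x∈[2,5], y∈[3,5] → 3·2 = 6.

6.00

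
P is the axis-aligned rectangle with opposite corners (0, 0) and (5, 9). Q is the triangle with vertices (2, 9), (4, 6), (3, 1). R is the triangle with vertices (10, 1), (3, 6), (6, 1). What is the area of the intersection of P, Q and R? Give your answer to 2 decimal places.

The intersection is the polygon with vertices (3.75,4.75), (3,6), (3.875,5.375).
By the shoelace formula its area is 0.31.

0.31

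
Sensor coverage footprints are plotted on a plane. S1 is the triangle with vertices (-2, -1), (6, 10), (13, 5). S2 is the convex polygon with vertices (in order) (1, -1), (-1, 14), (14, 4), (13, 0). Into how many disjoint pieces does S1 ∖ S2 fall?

2

S1 ∖ S2 splits into 2 disjoint pieces (area 3.52, area 3.5568).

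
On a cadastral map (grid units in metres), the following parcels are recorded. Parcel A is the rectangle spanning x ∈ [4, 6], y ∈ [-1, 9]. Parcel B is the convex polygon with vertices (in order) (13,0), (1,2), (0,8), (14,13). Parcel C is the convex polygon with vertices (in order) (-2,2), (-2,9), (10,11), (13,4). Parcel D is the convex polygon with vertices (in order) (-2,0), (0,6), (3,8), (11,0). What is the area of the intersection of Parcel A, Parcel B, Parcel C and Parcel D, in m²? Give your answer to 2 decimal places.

6.13

The intersection is the polygon with vertices (6,3.067), (4,2.8), (4,7), (6,5).
By the shoelace formula its area is 6.13.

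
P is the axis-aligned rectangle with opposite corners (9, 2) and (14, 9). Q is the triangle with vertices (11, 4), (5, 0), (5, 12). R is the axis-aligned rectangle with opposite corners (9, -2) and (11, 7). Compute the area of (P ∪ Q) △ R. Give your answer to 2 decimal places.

65.00

|P ∪ Q| = 67.
|(P ∪ Q) ∩ R| = 10.
|(P ∪ Q) △ R| = 67 + 18 − 20 = 65.00.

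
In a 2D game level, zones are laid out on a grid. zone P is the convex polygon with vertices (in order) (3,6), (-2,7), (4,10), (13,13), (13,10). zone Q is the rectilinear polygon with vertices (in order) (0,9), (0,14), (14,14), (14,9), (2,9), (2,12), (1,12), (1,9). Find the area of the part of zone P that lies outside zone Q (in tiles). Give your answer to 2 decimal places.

19.75

|zone P| = 42, |zone P∩zone Q| = 22.25.
|zone P ∖ zone Q| = |zone P| − |zone P∩zone Q| = 42 − 22.25 = 19.75.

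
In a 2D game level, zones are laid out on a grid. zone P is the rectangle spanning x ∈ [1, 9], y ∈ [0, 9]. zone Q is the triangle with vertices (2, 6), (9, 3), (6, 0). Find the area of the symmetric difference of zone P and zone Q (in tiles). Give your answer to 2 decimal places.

|zone P| = 72, |zone Q| = 15, |zone P∩zone Q| = 15.
|zone P △ zone Q| = |zone P| + |zone Q| − 2·|zone P∩zone Q| = 72 + 15 − 30 = 57.00.

57.00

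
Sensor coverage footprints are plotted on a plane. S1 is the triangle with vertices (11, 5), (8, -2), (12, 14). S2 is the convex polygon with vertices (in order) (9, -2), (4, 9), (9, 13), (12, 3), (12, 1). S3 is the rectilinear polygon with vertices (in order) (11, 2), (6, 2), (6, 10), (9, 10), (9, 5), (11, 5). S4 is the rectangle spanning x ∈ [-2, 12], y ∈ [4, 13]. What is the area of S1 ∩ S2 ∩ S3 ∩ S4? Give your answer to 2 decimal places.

1.16

The intersection is the polygon with vertices (11,5), (10.571,4), (9.5,4), (9.75,5).
By the shoelace formula its area is 1.16.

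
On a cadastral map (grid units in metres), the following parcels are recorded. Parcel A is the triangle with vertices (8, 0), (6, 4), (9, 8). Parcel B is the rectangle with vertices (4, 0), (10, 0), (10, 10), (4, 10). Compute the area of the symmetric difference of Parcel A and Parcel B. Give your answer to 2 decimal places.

|Parcel A| = 10, |Parcel B| = 60, |Parcel A∩Parcel B| = 10.
|Parcel A △ Parcel B| = |Parcel A| + |Parcel B| − 2·|Parcel A∩Parcel B| = 10 + 60 − 20 = 50.00.

50.00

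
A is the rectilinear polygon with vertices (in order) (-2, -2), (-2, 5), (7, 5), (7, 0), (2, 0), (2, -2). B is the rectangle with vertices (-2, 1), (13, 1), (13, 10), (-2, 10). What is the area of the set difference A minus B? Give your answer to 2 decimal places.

|A| = 53, |A∩B| = 36.
|A ∖ B| = |A| − |A∩B| = 53 − 36 = 17.00.

17.00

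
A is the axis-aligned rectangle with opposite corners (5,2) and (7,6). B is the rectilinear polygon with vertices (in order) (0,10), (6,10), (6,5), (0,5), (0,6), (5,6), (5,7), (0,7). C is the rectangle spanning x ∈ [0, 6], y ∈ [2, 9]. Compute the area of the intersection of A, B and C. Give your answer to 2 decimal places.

1.00

The intersection is the polygon with vertices (6,5), (5,5), (5,6), (6,6).
By the shoelace formula its area is 1.00.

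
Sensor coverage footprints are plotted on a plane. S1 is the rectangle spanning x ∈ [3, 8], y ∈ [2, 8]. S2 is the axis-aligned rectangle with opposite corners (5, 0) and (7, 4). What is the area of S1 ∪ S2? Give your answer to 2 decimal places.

34.00

By inclusion–exclusion:
Individual areas: |S1| = 30, |S2| = 8.
|S1∩S2|: x∈[5,7], y∈[2,4] → 2·2 = 4.
|S1 ∪ S2| = 38 − 4 = 34.00.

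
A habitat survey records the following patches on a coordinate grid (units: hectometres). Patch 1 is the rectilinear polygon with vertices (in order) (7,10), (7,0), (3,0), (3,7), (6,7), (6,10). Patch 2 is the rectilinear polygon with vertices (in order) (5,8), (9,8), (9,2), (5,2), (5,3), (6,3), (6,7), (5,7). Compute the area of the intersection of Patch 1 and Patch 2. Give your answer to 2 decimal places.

7.00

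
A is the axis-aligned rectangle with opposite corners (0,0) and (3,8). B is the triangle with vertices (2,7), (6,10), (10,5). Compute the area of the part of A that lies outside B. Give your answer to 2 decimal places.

|A| = 24, |A∩B| = 0.5.
|A ∖ B| = |A| − |A∩B| = 24 − 0.5 = 23.50.

23.50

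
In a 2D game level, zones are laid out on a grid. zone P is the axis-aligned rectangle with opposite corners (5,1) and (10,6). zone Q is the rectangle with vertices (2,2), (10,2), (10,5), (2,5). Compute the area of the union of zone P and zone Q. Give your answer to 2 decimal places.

34.00

By inclusion–exclusion:
Individual areas: |zone P| = 25, |zone Q| = 24.
|zone P∩zone Q|: x∈[5,10], y∈[2,5] → 5·3 = 15.
|zone P ∪ zone Q| = 49 − 15 = 34.00.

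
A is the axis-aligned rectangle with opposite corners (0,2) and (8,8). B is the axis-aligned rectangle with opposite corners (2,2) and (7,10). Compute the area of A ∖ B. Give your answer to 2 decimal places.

|A∩B|: x∈[2,7], y∈[2,8] → 5·6 = 30.
|A| = 48.
|A ∖ B| = |A| − |A∩B| = 48 − 30 = 18.00.

18.00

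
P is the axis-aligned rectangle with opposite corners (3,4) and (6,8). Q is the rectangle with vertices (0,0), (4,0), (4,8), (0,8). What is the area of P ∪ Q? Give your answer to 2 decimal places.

By inclusion–exclusion:
Individual areas: |P| = 12, |Q| = 32.
|P∩Q|: x∈[3,4], y∈[4,8] → 1·4 = 4.
|P ∪ Q| = 44 − 4 = 40.00.

40.00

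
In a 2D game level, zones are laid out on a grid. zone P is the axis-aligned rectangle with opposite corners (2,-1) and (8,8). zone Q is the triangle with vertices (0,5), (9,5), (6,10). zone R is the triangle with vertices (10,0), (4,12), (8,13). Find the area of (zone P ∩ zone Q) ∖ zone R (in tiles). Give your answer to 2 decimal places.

|zone P ∩ zone Q| = 16.4.
|(zone P ∩ zone Q) ∩ zone R| = 3.2167.
|(zone P ∩ zone Q) ∖ zone R| = 16.4 − 3.2167 = 13.18.

13.18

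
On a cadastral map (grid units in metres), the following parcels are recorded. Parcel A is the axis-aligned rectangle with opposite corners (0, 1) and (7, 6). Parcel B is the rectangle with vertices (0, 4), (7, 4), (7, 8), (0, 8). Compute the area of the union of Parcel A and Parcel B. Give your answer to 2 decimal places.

By inclusion–exclusion:
Individual areas: |Parcel A| = 35, |Parcel B| = 28.
|Parcel A∩Parcel B|: x∈[0,7], y∈[4,6] → 7·2 = 14.
|Parcel A ∪ Parcel B| = 63 − 14 = 49.00.

49.00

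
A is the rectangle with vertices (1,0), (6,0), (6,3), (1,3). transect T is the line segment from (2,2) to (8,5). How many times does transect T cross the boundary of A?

1

The segment meets the boundary at (4,3).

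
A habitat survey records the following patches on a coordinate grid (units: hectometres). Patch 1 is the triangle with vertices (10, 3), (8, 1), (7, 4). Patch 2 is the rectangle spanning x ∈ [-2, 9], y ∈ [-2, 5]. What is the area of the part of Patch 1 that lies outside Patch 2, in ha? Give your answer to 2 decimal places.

|Patch 1| = 4, |Patch 1∩Patch 2| = 3.3333.
|Patch 1 ∖ Patch 2| = |Patch 1| − |Patch 1∩Patch 2| = 4 − 3.3333 = 0.67.

0.67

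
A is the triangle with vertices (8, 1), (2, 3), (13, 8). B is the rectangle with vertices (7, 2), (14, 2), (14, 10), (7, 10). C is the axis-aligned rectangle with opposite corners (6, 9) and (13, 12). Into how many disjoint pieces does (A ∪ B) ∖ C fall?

(A ∪ B) ∖ C is a single connected region.

1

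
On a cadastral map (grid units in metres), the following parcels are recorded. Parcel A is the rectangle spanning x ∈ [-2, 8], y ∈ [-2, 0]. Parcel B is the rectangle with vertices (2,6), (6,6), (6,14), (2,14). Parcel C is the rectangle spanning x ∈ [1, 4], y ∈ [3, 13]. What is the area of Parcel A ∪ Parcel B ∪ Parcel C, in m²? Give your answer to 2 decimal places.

By inclusion–exclusion:
Individual areas: |Parcel A| = 20, |Parcel B| = 32, |Parcel C| = 30.
|Parcel A∩Parcel B| = 0 (no overlap).
|Parcel A∩Parcel C| = 0 (no overlap).
|Parcel B∩Parcel C|: x∈[2,4], y∈[6,13] → 2·7 = 14.
|Parcel A∩Parcel B∩Parcel C| = 0.
|Parcel A ∪ Parcel B ∪ Parcel C| = 82 − 14 + 0 = 68.00.

68.00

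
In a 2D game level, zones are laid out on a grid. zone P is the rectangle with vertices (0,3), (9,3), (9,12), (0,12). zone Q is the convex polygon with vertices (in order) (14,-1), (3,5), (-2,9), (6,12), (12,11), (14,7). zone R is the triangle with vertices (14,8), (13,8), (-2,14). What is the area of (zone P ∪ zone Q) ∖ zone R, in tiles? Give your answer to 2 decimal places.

132.16

|zone P ∪ zone Q| = 134.7667.
|(zone P ∪ zone Q) ∩ zone R| = 2.609.
|(zone P ∪ zone Q) ∖ zone R| = 134.7667 − 2.609 = 132.16.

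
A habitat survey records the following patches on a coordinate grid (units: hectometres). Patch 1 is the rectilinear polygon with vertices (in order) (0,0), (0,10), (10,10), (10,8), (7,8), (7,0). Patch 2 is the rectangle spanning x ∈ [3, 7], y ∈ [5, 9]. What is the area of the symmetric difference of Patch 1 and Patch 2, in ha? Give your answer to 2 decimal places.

60.00

|Patch 1| = 76, |Patch 2| = 16, |Patch 1∩Patch 2| = 16.
|Patch 1 △ Patch 2| = |Patch 1| + |Patch 2| − 2·|Patch 1∩Patch 2| = 76 + 16 − 32 = 60.00.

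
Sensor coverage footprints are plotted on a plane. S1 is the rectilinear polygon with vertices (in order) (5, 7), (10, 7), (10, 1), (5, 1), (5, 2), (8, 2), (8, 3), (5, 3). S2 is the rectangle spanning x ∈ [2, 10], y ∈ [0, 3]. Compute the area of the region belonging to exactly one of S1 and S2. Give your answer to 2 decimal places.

37.00

|S1| = 27, |S2| = 24, |S1∩S2| = 7.
|S1 △ S2| = |S1| + |S2| − 2·|S1∩S2| = 27 + 24 − 14 = 37.00.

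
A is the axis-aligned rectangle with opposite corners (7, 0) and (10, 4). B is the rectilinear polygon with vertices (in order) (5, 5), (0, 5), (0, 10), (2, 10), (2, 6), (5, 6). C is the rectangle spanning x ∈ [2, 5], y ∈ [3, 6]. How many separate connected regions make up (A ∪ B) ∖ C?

2

(A ∪ B) ∖ C splits into 2 disjoint pieces (area 12, area 10).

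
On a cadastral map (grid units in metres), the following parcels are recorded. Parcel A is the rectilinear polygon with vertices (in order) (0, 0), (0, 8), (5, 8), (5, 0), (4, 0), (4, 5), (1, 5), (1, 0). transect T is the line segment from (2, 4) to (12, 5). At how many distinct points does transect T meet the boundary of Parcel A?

2

The segment meets the boundary at (5,4.3), (4,4.2).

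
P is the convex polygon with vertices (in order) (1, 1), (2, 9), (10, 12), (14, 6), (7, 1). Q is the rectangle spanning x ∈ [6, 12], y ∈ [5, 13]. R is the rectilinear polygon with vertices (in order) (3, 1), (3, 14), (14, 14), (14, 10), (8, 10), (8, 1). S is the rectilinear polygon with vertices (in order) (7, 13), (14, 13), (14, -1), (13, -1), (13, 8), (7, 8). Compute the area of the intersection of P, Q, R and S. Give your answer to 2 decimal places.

7.65

The intersection is the polygon with vertices (8,10), (8,8), (7,8), (7,10.875), (10,12), (11.333,10).
By the shoelace formula its area is 7.65.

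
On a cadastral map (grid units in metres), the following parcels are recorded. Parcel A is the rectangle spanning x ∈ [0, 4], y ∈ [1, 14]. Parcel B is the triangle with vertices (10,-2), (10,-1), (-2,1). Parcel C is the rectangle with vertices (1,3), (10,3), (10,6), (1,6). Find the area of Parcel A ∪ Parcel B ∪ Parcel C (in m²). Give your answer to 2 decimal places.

By inclusion–exclusion:
Individual areas: |Parcel A| = 52, |Parcel B| = 6, |Parcel C| = 27.
|Parcel A∩Parcel B| = 0.
|Parcel A∩Parcel C|: x∈[1,4], y∈[3,6] → 3·3 = 9.
|Parcel B∩Parcel C| = 0.
|Parcel A∩Parcel B∩Parcel C| = 0.
|Parcel A ∪ Parcel B ∪ Parcel C| = 85 − 9 + 0 = 76.00.

76.00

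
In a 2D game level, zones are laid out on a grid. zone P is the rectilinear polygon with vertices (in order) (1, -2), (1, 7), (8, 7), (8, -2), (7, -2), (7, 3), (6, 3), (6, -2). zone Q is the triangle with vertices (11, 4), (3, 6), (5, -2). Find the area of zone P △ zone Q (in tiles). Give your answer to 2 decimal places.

|zone P| = 58, |zone Q| = 30, |zone P∩zone Q| = 20.875.
|zone P △ zone Q| = |zone P| + |zone Q| − 2·|zone P∩zone Q| = 58 + 30 − 41.75 = 46.25.

46.25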